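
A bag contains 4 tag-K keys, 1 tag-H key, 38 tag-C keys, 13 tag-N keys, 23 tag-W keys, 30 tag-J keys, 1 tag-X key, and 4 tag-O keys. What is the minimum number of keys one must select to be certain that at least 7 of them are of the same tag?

By the pigeonhole principle, put each drawn key into a box by tag. The largest draw with every box below 7 takes min(count, 6) from each tag; tags with fewer than 6 contribute all they have.
Σ min(cᵢ, 6) = 4 + 1 + 6 + 6 + 6 + 6 + 1 + 4 = 34.
Draw number 34 + 1 = 35 must push one box to 7.

35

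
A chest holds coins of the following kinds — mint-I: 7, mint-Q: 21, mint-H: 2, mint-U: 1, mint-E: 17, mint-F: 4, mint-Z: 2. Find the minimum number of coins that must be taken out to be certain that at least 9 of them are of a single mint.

An adversary could hand out at most 8 coins per mint (5 mints run out sooner): 7 + 8 + 2 + 1 + 8 + 4 + 2 = 32 coins and still no mint has 9.
By pigeonhole, one more coin lands in a mint already at 8, so 33 draws are enough and 32 are not.

33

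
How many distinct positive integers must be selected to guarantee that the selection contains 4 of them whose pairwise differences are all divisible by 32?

97

Integers whose pairwise differences are multiples of 32 are exactly those sharing a remainder mod 32. The 32 residue classes mod 32 are the pigeonholes.
With 96 integers one could put 3 in each residue class and have no class reach 4.
The 97th integer pushes some class to 4, so 32·3 + 1 = 97.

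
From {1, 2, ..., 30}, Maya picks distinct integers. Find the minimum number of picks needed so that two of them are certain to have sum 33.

17

Group the elements by complementary pair {x, 33−x}: {3,30}, {4,29}, {5,28}, …, giving 14 two-element pairs and 2 integers whose partner 33−x falls outside [1,30].
Treating each of those 16 groups as a pigeonhole, one can pick one integer per group — 16 integers — with no two summing to 33.
The 17th integer lands in an occupied pair, forcing a sum of 33.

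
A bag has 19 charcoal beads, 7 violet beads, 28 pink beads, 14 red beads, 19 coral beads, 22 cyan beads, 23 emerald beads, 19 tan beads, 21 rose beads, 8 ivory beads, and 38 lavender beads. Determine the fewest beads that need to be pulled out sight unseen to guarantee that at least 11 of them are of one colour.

106

Pigeonhole: the 11 colours are the holes; the beads drawn are the pigeons.
To avoid 11 of any one colour, the worst case takes at most 10 of each colour, or every bead of a colour that has fewer than 10.
That gives 10 + 7 + 10 + 10 + 10 + 10 + 10 + 10 + 10 + 8 + 10 = 105 beads with no colour reaching 11.
The next bead forces some colour to 11, so 105 + 1 = 106.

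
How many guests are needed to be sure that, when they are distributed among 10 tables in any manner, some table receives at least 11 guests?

With 100 guests one could put exactly 10 in each of the 10 tables, and no table would reach 11.
One more guest must land in a table that already has 10, giving it 11.
So 10 × 10 + 1 = 101 guests are required.

101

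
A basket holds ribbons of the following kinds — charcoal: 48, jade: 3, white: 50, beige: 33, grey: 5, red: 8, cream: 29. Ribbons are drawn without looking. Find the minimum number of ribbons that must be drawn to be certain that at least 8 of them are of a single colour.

44

The 7 colours are the holes; the ribbons drawn are the pigeons.
To avoid 8 of any one colour, the worst case takes at most 7 of each colour, or every ribbon of a colour that has fewer than 7.
That gives 7 + 3 + 7 + 7 + 5 + 7 + 7 = 43 ribbons with no colour reaching 8.
The next ribbon forces some colour to 8, so 43 + 1 = 44.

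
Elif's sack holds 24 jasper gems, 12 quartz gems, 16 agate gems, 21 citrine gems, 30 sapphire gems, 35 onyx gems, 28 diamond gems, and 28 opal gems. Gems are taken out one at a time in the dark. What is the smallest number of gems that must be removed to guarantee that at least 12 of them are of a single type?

89

The 8 types are the holes; the gems drawn are the pigeons.
To avoid 12 of any one type, the worst case takes at most 11 of each type.
That gives 11 + 11 + 11 + 11 + 11 + 11 + 11 + 11 = 88 gems with no type reaching 12.
The next gem forces some type to 12, so 88 + 1 = 89.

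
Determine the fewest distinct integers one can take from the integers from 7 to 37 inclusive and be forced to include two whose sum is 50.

Group the elements by complementary pair {x, 50−x}: {13,37}, {14,36}, {15,35}, …, giving 12 two-element pairs; the single value 25 (it cannot pair with itself since the integers are distinct); and 6 integers whose partner 50−x falls outside [7,37].
Treating each of those 19 groups as a pigeonhole, one can pick one integer per group — 19 integers — with no two summing to 50.
The 20th integer lands in an occupied pair, forcing a sum of 50.

20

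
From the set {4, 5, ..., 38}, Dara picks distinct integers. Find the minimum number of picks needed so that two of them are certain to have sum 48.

Group the elements by complementary pair {x, 48−x}: {10,38}, {11,37}, {12,36}, …, giving 14 two-element pairs; the single value 24 (it cannot pair with itself since the integers are distinct); and 6 integers whose partner 48−x falls outside [4,38].
Treating each of those 21 groups as a pigeonhole, one can pick one integer per group — 21 integers — with no two summing to 48.
The 22nd integer lands in an occupied pair, forcing a sum of 48.

22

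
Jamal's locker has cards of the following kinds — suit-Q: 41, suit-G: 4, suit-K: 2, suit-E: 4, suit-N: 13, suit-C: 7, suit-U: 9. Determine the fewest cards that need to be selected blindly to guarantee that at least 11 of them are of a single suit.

Pigeonhole: the 7 suits are the holes; the cards drawn are the pigeons.
To avoid 11 of any one suit, the worst case takes at most 10 of each suit, or every card of a suit that has fewer than 10.
That gives 10 + 4 + 2 + 4 + 10 + 7 + 9 = 46 cards with no suit reaching 11.
The next card forces some suit to 11, so 46 + 1 = 47.

47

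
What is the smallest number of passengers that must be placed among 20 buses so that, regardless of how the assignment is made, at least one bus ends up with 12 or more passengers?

With 220 passengers one could put exactly 11 in each of the 20 buses, and no bus would reach 12.
One more passenger must land in a bus that already has 11, giving it 12.
So 20 × 11 + 1 = 221 passengers are required.

221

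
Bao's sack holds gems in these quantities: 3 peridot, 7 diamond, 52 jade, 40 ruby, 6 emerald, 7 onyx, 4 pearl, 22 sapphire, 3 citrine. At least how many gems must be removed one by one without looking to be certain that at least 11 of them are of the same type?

Pigeonhole: put each drawn gem into a box by type. The largest draw with every box below 11 takes min(count, 10) from each type; types with fewer than 10 contribute all they have.
Σ min(cᵢ, 10) = 3 + 7 + 10 + 10 + 6 + 7 + 4 + 10 + 3 = 60.
Draw number 60 + 1 = 61 must push one box to 11.

61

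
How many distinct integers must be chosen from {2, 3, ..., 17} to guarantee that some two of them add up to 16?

11

Group the elements by complementary pair {x, 16−x}: {2,14}, {3,13}, {4,12}, …, giving 6 two-element pairs, the single value 8 (it cannot pair with itself since the integers are distinct), and 3 integers whose partner 16−x falls outside [2,17].
Treating each of those 10 groups as a pigeonhole, one can pick one integer per group — 10 integers — with no two summing to 16.
The 11th integer lands in an occupied pair, forcing a sum of 16.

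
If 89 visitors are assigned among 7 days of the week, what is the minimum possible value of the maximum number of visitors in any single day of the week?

13

By the pigeonhole principle, the 7 days of the week are the holes and the 89 visitors are the pigeons.
If every day of the week held at most 12 visitors, the total would be at most 7 × 12 = 84, which is less than 89.
So some day of the week holds at least ⌈89/7⌉ = 13 visitors.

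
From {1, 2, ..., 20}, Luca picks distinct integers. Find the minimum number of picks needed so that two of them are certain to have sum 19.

A set avoiding the sum 19 can contain at most one of each pair {x, 19−x}, plus the 2 elements whose complement lies outside the range.
The integers 10, …, 20 (11 of them) are such a set: any two sum to at least 10+11 = 21 > 19.
Any 12th integer completes one of the 9 pairs, so 12 choices force a sum of 19.

12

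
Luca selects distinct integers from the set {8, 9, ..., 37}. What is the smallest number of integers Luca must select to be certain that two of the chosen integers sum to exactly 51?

19

Two chosen integers sum to 51 exactly when both halves of some pair {x, 51−x} with 14 ≤ x ≤ 51−x ≤ 37 are chosen — 12 such pairs.
The remaining 6 elements (those with no distinct partner in range) can never complete a 51-sum, so the worst case takes all of them and one from each pair: 6 + 12 = 18.
Pigeonhole: the 19th integer has to be the second member of some pair, so 18 + 1 = 19.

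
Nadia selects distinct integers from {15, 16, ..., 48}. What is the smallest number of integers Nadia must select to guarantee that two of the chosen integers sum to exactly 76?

Two chosen integers sum to 76 exactly when both halves of some pair {x, 76−x} with 28 ≤ x ≤ 76−x ≤ 48 are chosen — 10 such pairs.
The remaining 14 elements (those with no distinct partner in range) can never complete a 76-sum, so the worst case takes all of them and one from each pair: 14 + 10 = 24.
Pigeonhole: the 25th integer has to be the second member of some pair, so 24 + 1 = 25.

25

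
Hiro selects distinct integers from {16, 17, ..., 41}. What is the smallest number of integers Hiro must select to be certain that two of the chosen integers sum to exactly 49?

Two chosen integers sum to 49 exactly when both halves of some pair {x, 49−x} with 16 ≤ x ≤ 49−x ≤ 33 are chosen — 9 such pairs.
The remaining 8 elements (those with no distinct partner in range) can never complete a 49-sum, so the worst case takes all of them and one from each pair: 8 + 9 = 17.
By the pigeonhole principle, the 18th integer has to be the second member of some pair, so 17 + 1 = 18.

18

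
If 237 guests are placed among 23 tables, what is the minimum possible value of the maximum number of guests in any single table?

11

Pigeonhole: the 23 tables are the holes and the 237 guests are the pigeons.
If every table held at most 10 guests, the total would be at most 23 × 10 = 230, which is less than 237.
So some table holds at least ⌈237/23⌉ = 11 guests.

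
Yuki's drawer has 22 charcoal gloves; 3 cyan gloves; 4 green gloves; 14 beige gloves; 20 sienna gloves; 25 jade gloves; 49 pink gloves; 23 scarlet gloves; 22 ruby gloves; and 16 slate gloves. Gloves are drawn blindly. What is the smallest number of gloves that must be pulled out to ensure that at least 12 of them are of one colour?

96

The 10 colours are the holes; the gloves drawn are the pigeons.
To avoid 12 of any one colour, the worst case takes at most 11 of each colour, or every glove of a colour that has fewer than 11.
That gives 11 + 3 + 4 + 11 + 11 + 11 + 11 + 11 + 11 + 11 = 95 gloves with no colour reaching 12.
The next glove forces some colour to 12, so 95 + 1 = 96.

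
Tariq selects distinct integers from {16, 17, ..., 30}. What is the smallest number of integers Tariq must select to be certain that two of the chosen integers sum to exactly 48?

A set avoiding the sum 48 can contain at most one of each pair {x, 48−x}, plus the 3 elements whose complement lies outside the range or equal to its own complement.
The integers 16, …, 24 (9 of them) are such a set: any two sum to at least 16+17 = 33 and at most 23+24 = 47 < 48.
By the pigeonhole principle, any 10th integer completes one of the 6 pairs, so 10 choices force a sum of 48.

10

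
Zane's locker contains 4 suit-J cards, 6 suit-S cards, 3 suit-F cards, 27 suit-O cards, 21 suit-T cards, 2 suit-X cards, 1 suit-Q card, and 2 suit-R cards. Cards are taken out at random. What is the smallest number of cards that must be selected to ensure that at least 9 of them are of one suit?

35

By pigeonhole, the 8 suits are the holes; the cards drawn are the pigeons.
To avoid 9 of any one suit, the worst case takes at most 8 of each suit, or every card of a suit that has fewer than 8.
That gives 4 + 6 + 3 + 8 + 8 + 2 + 1 + 2 = 34 cards with no suit reaching 9.
The next card forces some suit to 9, so 34 + 1 = 35.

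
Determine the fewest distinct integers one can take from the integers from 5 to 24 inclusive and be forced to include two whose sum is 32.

A set avoiding the sum 32 can contain at most one of each pair {x, 32−x}, plus the 4 elements whose complement lies outside the range or equal to its own complement.
The integers 5, …, 16 (12 of them) are such a set: any two sum to at least 5+6 = 11 and at most 15+16 = 31 < 32.
By the pigeonhole principle, any 13th integer completes one of the 8 pairs, so 13 choices force a sum of 32.

13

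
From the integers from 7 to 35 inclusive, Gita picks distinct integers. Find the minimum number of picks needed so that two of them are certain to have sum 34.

20

Two chosen integers sum to 34 exactly when both halves of some pair {x, 34−x} with 7 ≤ x ≤ 34−x ≤ 27 are chosen — 10 such pairs.
The remaining 9 elements (those with no distinct partner in range) can never complete a 34-sum, so the worst case takes all of them and one from each pair: 9 + 10 = 19.
By pigeonhole, the 20th integer has to be the second member of some pair, so 19 + 1 = 20.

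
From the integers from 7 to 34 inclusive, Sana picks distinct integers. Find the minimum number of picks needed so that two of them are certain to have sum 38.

Group the elements by complementary pair {x, 38−x}: {7,31}, {8,30}, {9,29}, …, giving 12 two-element pairs; the single value 19 (it cannot pair with itself since the integers are distinct); and 3 integers whose partner 38−x falls outside [7,34].
Treating each of those 16 groups as a pigeonhole, one can pick one integer per group — 16 integers — with no two summing to 38.
The 17th integer lands in an occupied pair, forcing a sum of 38.

17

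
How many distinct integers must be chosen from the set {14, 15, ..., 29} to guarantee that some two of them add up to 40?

Group the elements by complementary pair {x, 40−x}: {14,26}, {15,25}, {16,24}, …, giving 6 two-element pairs, the single value 20 (it cannot pair with itself since the integers are distinct), and 3 integers whose partner 40−x falls outside [14,29].
Treating each of those 10 groups as a pigeonhole, one can pick one integer per group — 10 integers — with no two summing to 40.
The 11th integer lands in an occupied pair, forcing a sum of 40.

11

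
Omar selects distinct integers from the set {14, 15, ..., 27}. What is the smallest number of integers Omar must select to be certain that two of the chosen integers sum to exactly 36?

A set avoiding the sum 36 can contain at most one of each pair {x, 36−x}, plus the 6 elements whose complement lies outside the range or equal to its own complement.
The integers 18, …, 27 (10 of them) are such a set: any two sum to at least 18+19 = 37 > 36.
By the pigeonhole principle, any 11th integer completes one of the 4 pairs, so 11 choices force a sum of 36.

11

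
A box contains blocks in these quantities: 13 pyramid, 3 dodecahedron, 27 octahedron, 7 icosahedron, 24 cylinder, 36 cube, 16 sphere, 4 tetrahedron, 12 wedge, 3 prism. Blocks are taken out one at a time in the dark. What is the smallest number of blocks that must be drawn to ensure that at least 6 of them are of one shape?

By the pigeonhole principle, the 10 shapes are the holes; the blocks drawn are the pigeons.
To avoid 6 of any one shape, the worst case takes at most 5 of each shape, or every block of a shape that has fewer than 5.
That gives 5 + 3 + 5 + 5 + 5 + 5 + 5 + 4 + 5 + 3 = 45 blocks with no shape reaching 6.
The next block forces some shape to 6, so 45 + 1 = 46.

46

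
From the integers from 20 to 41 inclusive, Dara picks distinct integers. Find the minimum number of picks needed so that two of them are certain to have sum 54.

16

A set avoiding the sum 54 can contain at most one of each pair {x, 54−x}, plus the 8 elements whose complement lies outside the range or equal to its own complement.
The integers 27, …, 41 (15 of them) are such a set: any two sum to at least 27+28 = 55 > 54.
Pigeonhole: any 16th integer completes one of the 7 pairs, so 16 choices force a sum of 54.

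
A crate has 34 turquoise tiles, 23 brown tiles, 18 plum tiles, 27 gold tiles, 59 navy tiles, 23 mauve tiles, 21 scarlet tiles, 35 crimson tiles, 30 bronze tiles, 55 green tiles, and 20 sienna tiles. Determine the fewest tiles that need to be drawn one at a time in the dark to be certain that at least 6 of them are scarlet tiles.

In the worst case for collecting scarlet tiles, every non-scarlet tile comes out first.
There are 34 + 23 + 18 + 27 + 59 + 23 + 35 + 30 + 55 + 20 = 324 non-scarlet tiles altogether.
After those, each further tile must be scarlet, so 324 + 6 = 330 draws guarantee 6 scarlet tiles.

330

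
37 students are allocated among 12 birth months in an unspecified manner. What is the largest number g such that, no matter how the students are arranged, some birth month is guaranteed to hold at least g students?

4

The 12 birth months are the holes and the 37 students are the pigeons.
If every birth month held at most 3 students, the total would be at most 12 × 3 = 36, which is less than 37.
So some birth month holds at least ⌈37/12⌉ = 4 students.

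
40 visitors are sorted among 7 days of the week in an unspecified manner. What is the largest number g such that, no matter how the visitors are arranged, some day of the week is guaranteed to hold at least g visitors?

The 7 days of the week are the holes and the 40 visitors are the pigeons.
If every day of the week held at most 5 visitors, the total would be at most 7 × 5 = 35, which is less than 40.
So some day of the week holds at least ⌈40/7⌉ = 6 visitors.

6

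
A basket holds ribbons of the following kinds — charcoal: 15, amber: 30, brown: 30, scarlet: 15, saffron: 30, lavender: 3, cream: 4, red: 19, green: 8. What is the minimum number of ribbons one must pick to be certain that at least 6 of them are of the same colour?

An adversary could hand out at most 5 ribbons per colour (lavender, cream run out sooner): 5 + 5 + 5 + 5 + 5 + 3 + 4 + 5 + 5 = 42 ribbons and still no colour has 6.
By the pigeonhole principle, one more ribbon lands in a colour already at 5, so 43 draws are enough and 42 are not.

43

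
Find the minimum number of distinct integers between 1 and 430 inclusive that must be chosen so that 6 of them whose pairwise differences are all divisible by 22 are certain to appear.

Integers whose pairwise differences are multiples of 22 are exactly those sharing a remainder mod 22. By pigeonhole, the 22 residue classes mod 22 are the pigeonholes.
With 110 integers one could put 5 in each residue class and have no class reach 6.
The 111th integer pushes some class to 6, so 22·5 + 1 = 111.

111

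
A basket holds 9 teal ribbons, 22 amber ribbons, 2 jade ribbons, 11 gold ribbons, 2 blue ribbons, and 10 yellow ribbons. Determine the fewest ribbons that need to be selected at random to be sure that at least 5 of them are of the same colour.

21

Put each drawn ribbon into a box by colour. The largest draw with every box below 5 takes min(count, 4) from each colour; colours with fewer than 4 contribute all they have.
Σ min(cᵢ, 4) = 4 + 4 + 2 + 4 + 2 + 4 = 20.
Draw number 20 + 1 = 21 must push one box to 5.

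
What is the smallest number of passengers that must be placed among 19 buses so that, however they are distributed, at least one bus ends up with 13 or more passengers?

With 228 passengers one could put exactly 12 in each of the 19 buses, and no bus would reach 13.
Pigeonhole: one more passenger must land in a bus that already has 12, giving it 13.
So 19 × 12 + 1 = 229 passengers are required.

229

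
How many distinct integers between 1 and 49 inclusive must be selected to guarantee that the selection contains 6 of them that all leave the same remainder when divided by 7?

The 7 residue classes mod 7 are the pigeonholes.
With 35 integers one could put 5 in each residue class and have no class reach 6.
The 36th integer pushes some class to 6, so 7·5 + 1 = 36.

36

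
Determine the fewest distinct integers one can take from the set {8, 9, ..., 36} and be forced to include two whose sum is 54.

21

Group the elements by complementary pair {x, 54−x}: {18,36}, {19,35}, {20,34}, …, giving 9 two-element pairs, the single value 27 (it cannot pair with itself since the integers are distinct), and 10 integers whose partner 54−x falls outside [8,36].
By pigeonhole, treating each of those 20 groups as a pigeonhole, one can pick one integer per group — 20 integers — with no two summing to 54.
The 21st integer lands in an occupied pair, forcing a sum of 54.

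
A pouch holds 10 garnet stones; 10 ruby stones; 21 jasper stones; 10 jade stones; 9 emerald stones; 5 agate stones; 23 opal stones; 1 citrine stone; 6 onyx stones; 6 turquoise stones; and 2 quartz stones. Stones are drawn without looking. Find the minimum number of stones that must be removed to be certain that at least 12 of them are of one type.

An adversary could hand out at most 11 stones per type (9 types run out sooner): 10 + 10 + 11 + 10 + 9 + 5 + 11 + 1 + 6 + 6 + 2 = 81 stones and still no type has 12.
One more stone lands in a type already at 11, so 82 draws are enough and 81 are not.

82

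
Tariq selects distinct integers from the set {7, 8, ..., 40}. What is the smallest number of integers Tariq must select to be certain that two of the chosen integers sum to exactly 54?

A set avoiding the sum 54 can contain at most one of each pair {x, 54−x}, plus the 8 elements whose complement lies outside the range or equal to its own complement.
The integers 7, …, 27 (21 of them) are such a set: any two sum to at least 7+8 = 15 and at most 26+27 = 53 < 54.
Pigeonhole: any 22nd integer completes one of the 13 pairs, so 22 choices force a sum of 54.

22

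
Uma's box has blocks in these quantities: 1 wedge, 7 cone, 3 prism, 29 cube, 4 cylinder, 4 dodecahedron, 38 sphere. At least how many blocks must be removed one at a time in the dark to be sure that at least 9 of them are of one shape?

Put each drawn block into a box by shape. The largest draw with every box below 9 takes min(count, 8) from each shape; shapes with fewer than 8 contribute all they have.
Σ min(cᵢ, 8) = 1 + 7 + 3 + 8 + 4 + 4 + 8 = 35.
Draw number 35 + 1 = 36 must push one box to 9.

36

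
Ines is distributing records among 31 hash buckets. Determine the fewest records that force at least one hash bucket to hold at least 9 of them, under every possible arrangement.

249

With 248 records one could put exactly 8 in each of the 31 hash buckets, and no hash bucket would reach 9.
One more record must land in a hash bucket that already has 8, giving it 9.
So 31 × 8 + 1 = 249 records are required.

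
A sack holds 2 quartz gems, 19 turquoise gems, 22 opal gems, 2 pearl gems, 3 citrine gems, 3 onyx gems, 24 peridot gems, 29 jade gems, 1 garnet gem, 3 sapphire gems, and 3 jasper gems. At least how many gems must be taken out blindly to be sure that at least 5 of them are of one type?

34

An adversary could hand out at most 4 gems per type (7 types run out sooner): 2 + 4 + 4 + 2 + 3 + 3 + 4 + 4 + 1 + 3 + 3 = 33 gems and still no type has 5.
One more gem lands in a type already at 4, so 34 draws are enough and 33 are not.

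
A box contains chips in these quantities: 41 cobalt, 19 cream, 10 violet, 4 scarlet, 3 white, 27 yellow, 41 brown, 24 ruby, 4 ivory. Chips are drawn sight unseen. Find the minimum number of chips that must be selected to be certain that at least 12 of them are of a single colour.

77

Pigeonhole: the 9 colours are the holes; the chips drawn are the pigeons.
To avoid 12 of any one colour, the worst case takes at most 11 of each colour, or every chip of a colour that has fewer than 11.
That gives 11 + 11 + 10 + 4 + 3 + 11 + 11 + 11 + 4 = 76 chips with no colour reaching 12.
The next chip forces some colour to 12, so 76 + 1 = 77.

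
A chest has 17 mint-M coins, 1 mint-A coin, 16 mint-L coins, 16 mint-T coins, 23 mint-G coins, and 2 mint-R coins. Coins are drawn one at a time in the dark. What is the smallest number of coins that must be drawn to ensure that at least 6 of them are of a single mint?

24

An adversary could hand out at most 5 coins per mint (mint-A, mint-R run out sooner): 5 + 1 + 5 + 5 + 5 + 2 = 23 coins and still no mint has 6.
By the pigeonhole principle, one more coin lands in a mint already at 5, so 24 draws are enough and 23 are not.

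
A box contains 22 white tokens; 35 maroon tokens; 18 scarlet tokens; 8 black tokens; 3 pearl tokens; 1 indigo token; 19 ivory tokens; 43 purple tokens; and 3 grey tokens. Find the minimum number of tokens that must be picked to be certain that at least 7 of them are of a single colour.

44

Put each drawn token into a box by colour. The largest draw with every box below 7 takes min(count, 6) from each colour; colours with fewer than 6 contribute all they have.
Σ min(cᵢ, 6) = 6 + 6 + 6 + 6 + 3 + 1 + 6 + 6 + 3 = 43.
Draw number 43 + 1 = 44 must push one box to 7.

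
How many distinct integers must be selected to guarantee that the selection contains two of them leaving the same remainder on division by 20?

By pigeonhole, the 20 residue classes mod 20 are the pigeonholes.
With 20 integers one could put 1 in each residue class and have no class reach 2.
The 21st integer pushes some class to 2, so 20·1 + 1 = 21.

21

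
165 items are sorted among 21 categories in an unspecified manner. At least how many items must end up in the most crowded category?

The 21 categories are the holes and the 165 items are the pigeons.
If every category held at most 7 items, the total would be at most 21 × 7 = 147, which is less than 165.
So some category holds at least ⌈165/21⌉ = 8 items.

8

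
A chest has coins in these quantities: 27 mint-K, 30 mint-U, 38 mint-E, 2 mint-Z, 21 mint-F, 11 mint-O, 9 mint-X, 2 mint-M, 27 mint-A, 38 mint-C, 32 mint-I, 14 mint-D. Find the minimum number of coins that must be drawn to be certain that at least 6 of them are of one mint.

By pigeonhole, put each drawn coin into a box by mint. The largest draw with every box below 6 takes min(count, 5) from each mint; mints with fewer than 5 contribute all they have.
Σ min(cᵢ, 5) = 5 + 5 + 5 + 2 + 5 + 5 + 5 + 2 + 5 + 5 + 5 + 5 = 54.
Draw number 54 + 1 = 55 must push one box to 6.

55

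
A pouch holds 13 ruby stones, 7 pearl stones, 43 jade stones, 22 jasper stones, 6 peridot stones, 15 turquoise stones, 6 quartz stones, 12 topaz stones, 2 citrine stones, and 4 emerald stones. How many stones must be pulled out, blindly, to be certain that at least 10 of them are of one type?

By the pigeonhole principle, put each drawn stone into a box by type. The largest draw with every box below 10 takes min(count, 9) from each type; types with fewer than 9 contribute all they have.
Σ min(cᵢ, 9) = 9 + 7 + 9 + 9 + 6 + 9 + 6 + 9 + 2 + 4 = 70.
Draw number 70 + 1 = 71 must push one box to 10.

71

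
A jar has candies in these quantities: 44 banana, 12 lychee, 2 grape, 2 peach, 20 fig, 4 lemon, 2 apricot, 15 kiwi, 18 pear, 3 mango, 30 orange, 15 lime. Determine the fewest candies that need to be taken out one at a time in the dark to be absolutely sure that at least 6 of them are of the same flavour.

An adversary could hand out at most 5 candies per flavour (5 flavours run out sooner): 5 + 5 + 2 + 2 + 5 + 4 + 2 + 5 + 5 + 3 + 5 + 5 = 48 candies and still no flavour has 6.
Pigeonhole: one more candy lands in a flavour already at 5, so 49 draws are enough and 48 are not.

49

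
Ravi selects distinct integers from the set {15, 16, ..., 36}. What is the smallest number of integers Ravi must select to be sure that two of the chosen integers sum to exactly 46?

Two chosen integers sum to 46 exactly when both halves of some pair {x, 46−x} with 15 ≤ x ≤ 46−x ≤ 31 are chosen — 8 such pairs.
The remaining 6 elements (those with no distinct partner in range) can never complete a 46-sum, so the worst case takes all of them and one from each pair: 6 + 8 = 14.
The 15th integer has to be the second member of some pair, so 14 + 1 = 15.

15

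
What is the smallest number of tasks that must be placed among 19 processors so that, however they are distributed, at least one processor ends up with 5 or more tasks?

With 76 tasks one could put exactly 4 in each of the 19 processors, and no processor would reach 5.
By the pigeonhole principle, one more task must land in a processor that already has 4, giving it 5.
So 19 × 4 + 1 = 77 tasks are required.

77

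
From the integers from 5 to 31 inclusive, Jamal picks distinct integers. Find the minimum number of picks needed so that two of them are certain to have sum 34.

Group the elements by complementary pair {x, 34−x}: {5,29}, {6,28}, {7,27}, …, giving 12 two-element pairs, the single value 17 (it cannot pair with itself since the integers are distinct), and 2 integers whose partner 34−x falls outside [5,31].
Treating each of those 15 groups as a pigeonhole, one can pick one integer per group — 15 integers — with no two summing to 34.
The 16th integer lands in an occupied pair, forcing a sum of 34.

16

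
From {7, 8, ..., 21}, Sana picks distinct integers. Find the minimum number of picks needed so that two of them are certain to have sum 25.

A set avoiding the sum 25 can contain at most one of each pair {x, 25−x}, plus the 3 elements whose complement lies outside the range.
The integers 13, …, 21 (9 of them) are such a set: any two sum to at least 13+14 = 27 > 25.
Any 10th integer completes one of the 6 pairs, so 10 choices force a sum of 25.

10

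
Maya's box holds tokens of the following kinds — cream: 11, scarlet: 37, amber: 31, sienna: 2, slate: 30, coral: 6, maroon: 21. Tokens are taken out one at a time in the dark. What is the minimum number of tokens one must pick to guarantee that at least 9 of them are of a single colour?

49

By the pigeonhole principle, put each drawn token into a box by colour. The largest draw with every box below 9 takes min(count, 8) from each colour; colours with fewer than 8 contribute all they have.
Σ min(cᵢ, 8) = 8 + 8 + 8 + 2 + 8 + 6 + 8 = 48.
Draw number 48 + 1 = 49 must push one box to 9.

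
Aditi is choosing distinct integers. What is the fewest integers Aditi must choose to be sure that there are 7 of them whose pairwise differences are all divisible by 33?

Integers whose pairwise differences are multiples of 33 are exactly those sharing a remainder mod 33. Pigeonhole: the 33 residue classes mod 33 are the pigeonholes.
With 198 integers one could put 6 in each residue class and have no class reach 7.
The 199th integer pushes some class to 7, so 33·6 + 1 = 199.

199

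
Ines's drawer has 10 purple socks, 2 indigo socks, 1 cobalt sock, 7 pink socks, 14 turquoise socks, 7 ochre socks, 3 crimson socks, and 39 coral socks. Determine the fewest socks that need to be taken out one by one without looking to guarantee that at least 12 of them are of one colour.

53

An adversary could hand out at most 11 socks per colour (6 colours run out sooner): 10 + 2 + 1 + 7 + 11 + 7 + 3 + 11 = 52 socks and still no colour has 12.
Pigeonhole: one more sock lands in a colour already at 11, so 53 draws are enough and 52 are not.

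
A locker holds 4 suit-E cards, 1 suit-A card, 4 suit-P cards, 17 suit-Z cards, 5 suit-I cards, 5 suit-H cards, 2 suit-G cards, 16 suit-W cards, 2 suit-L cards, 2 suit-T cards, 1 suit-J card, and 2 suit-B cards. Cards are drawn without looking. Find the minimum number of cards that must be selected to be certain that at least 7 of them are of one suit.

41

An adversary could hand out at most 6 cards per suit (10 suits run out sooner): 4 + 1 + 4 + 6 + 5 + 5 + 2 + 6 + 2 + 2 + 1 + 2 = 40 cards and still no suit has 7.
One more card lands in a suit already at 6, so 41 draws are enough and 40 are not.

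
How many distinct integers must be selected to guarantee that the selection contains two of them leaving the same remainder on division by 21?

22

The 21 residue classes mod 21 are the pigeonholes.
With 21 integers one could put 1 in each residue class and have no class reach 2.
The 22nd integer pushes some class to 2, so 21·1 + 1 = 22.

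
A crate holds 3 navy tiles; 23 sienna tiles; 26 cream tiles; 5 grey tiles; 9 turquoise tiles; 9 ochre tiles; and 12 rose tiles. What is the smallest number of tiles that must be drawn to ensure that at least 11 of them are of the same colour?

57

Pigeonhole: put each drawn tile into a box by colour. The largest draw with every box below 11 takes min(count, 10) from each colour; colours with fewer than 10 contribute all they have.
Σ min(cᵢ, 10) = 3 + 10 + 10 + 5 + 9 + 9 + 10 = 56.
Draw number 56 + 1 = 57 must push one box to 11.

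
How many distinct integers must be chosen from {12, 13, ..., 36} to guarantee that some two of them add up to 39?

18

Two chosen integers sum to 39 exactly when both halves of some pair {x, 39−x} with 12 ≤ x ≤ 39−x ≤ 27 are chosen — 8 such pairs.
The remaining 9 elements (those with no distinct partner in range) can never complete a 39-sum, so the worst case takes all of them and one from each pair: 9 + 8 = 17.
By pigeonhole, the 18th integer has to be the second member of some pair, so 17 + 1 = 18.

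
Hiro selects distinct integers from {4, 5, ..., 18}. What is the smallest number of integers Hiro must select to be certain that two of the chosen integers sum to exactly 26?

11

A set avoiding the sum 26 can contain at most one of each pair {x, 26−x}, plus the 5 elements whose complement lies outside the range or equal to its own complement.
The integers 4, …, 13 (10 of them) are such a set: any two sum to at least 4+5 = 9 and at most 12+13 = 25 < 26.
Pigeonhole: any 11th integer completes one of the 5 pairs, so 11 choices force a sum of 26.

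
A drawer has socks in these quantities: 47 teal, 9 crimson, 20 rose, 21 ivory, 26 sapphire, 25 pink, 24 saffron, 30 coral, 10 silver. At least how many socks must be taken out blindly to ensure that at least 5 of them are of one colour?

37

Pigeonhole: the 9 colours are the holes; the socks drawn are the pigeons.
To avoid 5 of any one colour, the worst case takes at most 4 of each colour.
That gives 4 + 4 + 4 + 4 + 4 + 4 + 4 + 4 + 4 = 36 socks with no colour reaching 5.
The next sock forces some colour to 5, so 36 + 1 = 37.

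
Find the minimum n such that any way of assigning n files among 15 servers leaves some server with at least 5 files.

61

With 60 files one could put exactly 4 in each of the 15 servers, and no server would reach 5.
One more file must land in a server that already has 4, giving it 5.
So 15 × 4 + 1 = 61 files are required.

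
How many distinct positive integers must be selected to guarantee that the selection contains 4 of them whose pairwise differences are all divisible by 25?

76

Integers whose pairwise differences are multiples of 25 are exactly those sharing a remainder mod 25. By pigeonhole, the 25 residue classes mod 25 are the pigeonholes.
With 75 integers one could put 3 in each residue class and have no class reach 4.
The 76th integer pushes some class to 4, so 25·3 + 1 = 76.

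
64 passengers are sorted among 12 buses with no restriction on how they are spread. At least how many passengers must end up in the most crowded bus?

The 12 buses are the holes and the 64 passengers are the pigeons.
If every bus held at most 5 passengers, the total would be at most 12 × 5 = 60, which is less than 64.
So some bus holds at least ⌈64/12⌉ = 6 passengers.

6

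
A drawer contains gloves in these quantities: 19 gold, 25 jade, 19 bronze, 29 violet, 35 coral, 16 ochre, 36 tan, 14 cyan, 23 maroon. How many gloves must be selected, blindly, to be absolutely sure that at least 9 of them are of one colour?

73

By the pigeonhole principle, put each drawn glove into a box by colour. The largest draw with every box below 9 takes min(count, 8) from each colour.
Σ min(cᵢ, 8) = 8 + 8 + 8 + 8 + 8 + 8 + 8 + 8 + 8 = 72.
Draw number 72 + 1 = 73 must push one box to 9.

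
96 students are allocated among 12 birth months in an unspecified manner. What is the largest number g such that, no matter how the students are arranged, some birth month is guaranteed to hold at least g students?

8

By pigeonhole, the 12 birth months are the holes and the 96 students are the pigeons.
If every birth month held at most 7 students, the total would be at most 12 × 7 = 84, which is less than 96.
So some birth month holds at least ⌈96/12⌉ = 8 students.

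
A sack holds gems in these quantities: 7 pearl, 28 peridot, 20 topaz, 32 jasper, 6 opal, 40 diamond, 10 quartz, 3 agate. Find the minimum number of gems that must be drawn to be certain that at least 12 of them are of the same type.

Put each drawn gem into a box by type. The largest draw with every box below 12 takes min(count, 11) from each type; types with fewer than 11 contribute all they have.
Σ min(cᵢ, 11) = 7 + 11 + 11 + 11 + 6 + 11 + 10 + 3 = 70.
Draw number 70 + 1 = 71 must push one box to 12.

71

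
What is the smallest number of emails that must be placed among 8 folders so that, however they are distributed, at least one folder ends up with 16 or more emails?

121

With 120 emails one could put exactly 15 in each of the 8 folders, and no folder would reach 16.
One more email must land in a folder that already has 15, giving it 16.
So 8 × 15 + 1 = 121 emails are required.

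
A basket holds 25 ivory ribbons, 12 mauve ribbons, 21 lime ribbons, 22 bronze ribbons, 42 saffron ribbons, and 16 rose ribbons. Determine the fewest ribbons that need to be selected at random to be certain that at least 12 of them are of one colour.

67

Put each drawn ribbon into a box by colour. The largest draw with every box below 12 takes min(count, 11) from each colour.
Σ min(cᵢ, 11) = 11 + 11 + 11 + 11 + 11 + 11 = 66.
Draw number 66 + 1 = 67 must push one box to 12.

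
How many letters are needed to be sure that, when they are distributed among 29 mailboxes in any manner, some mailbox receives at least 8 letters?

204

With 203 letters one could put exactly 7 in each of the 29 mailboxes, and no mailbox would reach 8.
By the pigeonhole principle, one more letter must land in a mailbox that already has 7, giving it 8.
So 29 × 7 + 1 = 204 letters are required.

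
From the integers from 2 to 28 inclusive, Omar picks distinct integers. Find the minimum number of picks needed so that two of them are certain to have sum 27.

Two chosen integers sum to 27 exactly when both halves of some pair {x, 27−x} with 2 ≤ x ≤ 27−x ≤ 25 are chosen — 12 such pairs.
The remaining 3 elements (those with no distinct partner in range) can never complete a 27-sum, so the worst case takes all of them and one from each pair: 3 + 12 = 15.
The 16th integer has to be the second member of some pair, so 15 + 1 = 16.

16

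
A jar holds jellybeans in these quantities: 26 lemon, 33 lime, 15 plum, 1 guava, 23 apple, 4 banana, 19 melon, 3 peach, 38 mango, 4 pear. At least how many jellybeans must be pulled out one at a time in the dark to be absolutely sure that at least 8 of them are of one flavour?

Put each drawn jellybean into a box by flavour. The largest draw with every box below 8 takes min(count, 7) from each flavour; flavours with fewer than 7 contribute all they have.
Σ min(cᵢ, 7) = 7 + 7 + 7 + 1 + 7 + 4 + 7 + 3 + 7 + 4 = 54.
Draw number 54 + 1 = 55 must push one box to 8.

55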